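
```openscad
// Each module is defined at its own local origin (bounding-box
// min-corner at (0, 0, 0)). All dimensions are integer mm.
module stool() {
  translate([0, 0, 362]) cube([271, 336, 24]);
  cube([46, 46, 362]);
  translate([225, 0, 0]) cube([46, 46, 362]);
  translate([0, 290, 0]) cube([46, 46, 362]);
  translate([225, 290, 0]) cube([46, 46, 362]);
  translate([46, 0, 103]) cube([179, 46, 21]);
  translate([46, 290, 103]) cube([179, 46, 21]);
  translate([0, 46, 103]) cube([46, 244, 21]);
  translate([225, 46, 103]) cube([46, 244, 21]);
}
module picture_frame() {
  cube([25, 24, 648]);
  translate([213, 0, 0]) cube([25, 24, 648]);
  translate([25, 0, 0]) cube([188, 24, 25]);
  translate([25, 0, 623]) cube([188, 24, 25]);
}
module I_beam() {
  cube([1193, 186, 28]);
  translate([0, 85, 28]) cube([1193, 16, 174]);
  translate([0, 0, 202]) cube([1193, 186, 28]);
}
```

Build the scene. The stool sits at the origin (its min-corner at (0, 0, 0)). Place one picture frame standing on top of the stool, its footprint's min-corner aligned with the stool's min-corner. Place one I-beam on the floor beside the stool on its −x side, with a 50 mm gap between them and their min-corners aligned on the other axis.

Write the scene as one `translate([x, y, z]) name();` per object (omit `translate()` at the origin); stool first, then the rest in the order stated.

stool();
translate([0, 0, 386]) picture_frame();
translate([-1243, 0, 0]) I_beam();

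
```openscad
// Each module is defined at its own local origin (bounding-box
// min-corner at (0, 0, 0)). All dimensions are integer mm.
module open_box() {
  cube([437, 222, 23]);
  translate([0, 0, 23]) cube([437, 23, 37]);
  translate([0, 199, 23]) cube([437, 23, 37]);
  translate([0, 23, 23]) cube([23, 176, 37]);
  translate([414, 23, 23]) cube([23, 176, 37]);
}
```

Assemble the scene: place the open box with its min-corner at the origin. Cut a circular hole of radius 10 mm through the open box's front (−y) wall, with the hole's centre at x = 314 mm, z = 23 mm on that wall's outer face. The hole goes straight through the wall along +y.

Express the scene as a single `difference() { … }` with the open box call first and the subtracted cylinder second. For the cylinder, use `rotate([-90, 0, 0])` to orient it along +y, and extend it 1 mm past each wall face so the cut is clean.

difference() {
  open_box();
  translate([314, -1, 23]) rotate([-90, 0, 0]) cylinder(h = 25, r = 10);
}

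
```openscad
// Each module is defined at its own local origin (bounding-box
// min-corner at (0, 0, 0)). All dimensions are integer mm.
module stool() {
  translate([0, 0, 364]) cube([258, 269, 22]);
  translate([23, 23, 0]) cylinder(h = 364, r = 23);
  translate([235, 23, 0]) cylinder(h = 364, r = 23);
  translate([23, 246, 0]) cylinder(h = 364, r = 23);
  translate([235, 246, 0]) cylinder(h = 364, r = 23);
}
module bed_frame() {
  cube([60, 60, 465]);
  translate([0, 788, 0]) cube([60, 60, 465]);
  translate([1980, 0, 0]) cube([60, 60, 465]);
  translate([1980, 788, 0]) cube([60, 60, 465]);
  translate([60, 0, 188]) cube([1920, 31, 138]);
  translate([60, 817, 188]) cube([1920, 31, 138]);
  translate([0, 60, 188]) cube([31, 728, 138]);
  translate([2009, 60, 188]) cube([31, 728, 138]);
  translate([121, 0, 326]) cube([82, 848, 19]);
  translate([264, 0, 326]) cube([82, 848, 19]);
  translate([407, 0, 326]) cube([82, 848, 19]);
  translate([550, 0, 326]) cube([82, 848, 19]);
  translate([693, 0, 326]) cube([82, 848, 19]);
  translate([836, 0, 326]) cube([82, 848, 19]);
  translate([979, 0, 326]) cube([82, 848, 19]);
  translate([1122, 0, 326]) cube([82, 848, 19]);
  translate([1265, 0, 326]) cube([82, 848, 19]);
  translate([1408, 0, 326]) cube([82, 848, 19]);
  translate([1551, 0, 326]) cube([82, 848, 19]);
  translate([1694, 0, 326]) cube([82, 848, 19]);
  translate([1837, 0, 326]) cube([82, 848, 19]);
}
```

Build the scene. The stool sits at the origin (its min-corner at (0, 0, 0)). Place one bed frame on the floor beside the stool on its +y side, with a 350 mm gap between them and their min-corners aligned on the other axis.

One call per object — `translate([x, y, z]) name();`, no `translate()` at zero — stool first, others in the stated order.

stool();
translate([0, 619, 0]) bed_frame();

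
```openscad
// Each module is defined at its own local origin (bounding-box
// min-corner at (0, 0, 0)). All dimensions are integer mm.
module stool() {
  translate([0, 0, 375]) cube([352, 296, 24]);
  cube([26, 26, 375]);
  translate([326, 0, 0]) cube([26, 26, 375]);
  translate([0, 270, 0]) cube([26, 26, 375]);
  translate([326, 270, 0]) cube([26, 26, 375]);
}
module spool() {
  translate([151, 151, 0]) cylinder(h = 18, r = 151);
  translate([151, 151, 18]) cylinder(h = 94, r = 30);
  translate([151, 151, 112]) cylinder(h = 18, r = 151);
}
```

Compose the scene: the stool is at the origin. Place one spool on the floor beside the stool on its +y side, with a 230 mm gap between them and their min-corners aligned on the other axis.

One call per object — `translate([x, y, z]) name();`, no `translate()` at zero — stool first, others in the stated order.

stool();
translate([0, 526, 0]) spool();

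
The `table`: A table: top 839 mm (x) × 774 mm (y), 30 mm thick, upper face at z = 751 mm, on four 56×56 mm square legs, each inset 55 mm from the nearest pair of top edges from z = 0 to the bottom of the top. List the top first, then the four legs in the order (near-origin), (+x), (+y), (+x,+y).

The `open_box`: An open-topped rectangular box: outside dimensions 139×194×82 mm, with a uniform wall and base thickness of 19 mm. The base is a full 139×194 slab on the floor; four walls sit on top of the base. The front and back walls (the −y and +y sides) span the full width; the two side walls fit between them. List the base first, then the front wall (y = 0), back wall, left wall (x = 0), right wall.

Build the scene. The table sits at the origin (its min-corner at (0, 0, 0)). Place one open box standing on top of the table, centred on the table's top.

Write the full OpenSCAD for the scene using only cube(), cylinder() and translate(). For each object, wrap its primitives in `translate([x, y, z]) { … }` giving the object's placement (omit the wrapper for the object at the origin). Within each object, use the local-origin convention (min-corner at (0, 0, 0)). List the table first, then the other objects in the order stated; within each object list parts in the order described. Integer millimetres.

translate([0, 0, 721]) cube([839, 774, 30]);
translate([55, 55, 0]) cube([56, 56, 721]);
translate([728, 55, 0]) cube([56, 56, 721]);
translate([55, 663, 0]) cube([56, 56, 721]);
translate([728, 663, 0]) cube([56, 56, 721]);
translate([350, 290, 751]) {
  cube([139, 194, 19]);
  translate([0, 0, 19]) cube([139, 19, 63]);
  translate([0, 175, 19]) cube([139, 19, 63]);
  translate([0, 19, 19]) cube([19, 156, 63]);
  translate([120, 19, 19]) cube([19, 156, 63]);
}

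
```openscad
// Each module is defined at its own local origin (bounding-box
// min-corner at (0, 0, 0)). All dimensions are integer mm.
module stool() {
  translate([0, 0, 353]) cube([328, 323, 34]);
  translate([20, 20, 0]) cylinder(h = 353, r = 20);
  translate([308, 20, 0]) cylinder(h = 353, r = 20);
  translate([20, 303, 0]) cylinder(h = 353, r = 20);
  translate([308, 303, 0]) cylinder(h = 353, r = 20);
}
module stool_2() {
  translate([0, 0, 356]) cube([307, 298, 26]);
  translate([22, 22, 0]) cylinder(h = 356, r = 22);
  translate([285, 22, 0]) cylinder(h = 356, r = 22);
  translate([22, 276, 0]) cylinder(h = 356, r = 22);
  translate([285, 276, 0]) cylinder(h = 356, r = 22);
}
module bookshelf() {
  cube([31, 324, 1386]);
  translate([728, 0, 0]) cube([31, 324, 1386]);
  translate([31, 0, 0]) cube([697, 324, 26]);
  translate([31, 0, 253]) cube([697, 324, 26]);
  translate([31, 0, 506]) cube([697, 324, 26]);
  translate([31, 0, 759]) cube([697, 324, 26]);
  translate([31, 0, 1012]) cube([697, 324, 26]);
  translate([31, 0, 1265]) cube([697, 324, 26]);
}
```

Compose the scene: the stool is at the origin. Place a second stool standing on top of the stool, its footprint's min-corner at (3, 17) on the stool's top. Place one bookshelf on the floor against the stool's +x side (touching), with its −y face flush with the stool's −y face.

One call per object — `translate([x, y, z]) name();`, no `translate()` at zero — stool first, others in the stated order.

stool();
translate([3, 17, 387]) stool_2();
translate([328, 0, 0]) bookshelf();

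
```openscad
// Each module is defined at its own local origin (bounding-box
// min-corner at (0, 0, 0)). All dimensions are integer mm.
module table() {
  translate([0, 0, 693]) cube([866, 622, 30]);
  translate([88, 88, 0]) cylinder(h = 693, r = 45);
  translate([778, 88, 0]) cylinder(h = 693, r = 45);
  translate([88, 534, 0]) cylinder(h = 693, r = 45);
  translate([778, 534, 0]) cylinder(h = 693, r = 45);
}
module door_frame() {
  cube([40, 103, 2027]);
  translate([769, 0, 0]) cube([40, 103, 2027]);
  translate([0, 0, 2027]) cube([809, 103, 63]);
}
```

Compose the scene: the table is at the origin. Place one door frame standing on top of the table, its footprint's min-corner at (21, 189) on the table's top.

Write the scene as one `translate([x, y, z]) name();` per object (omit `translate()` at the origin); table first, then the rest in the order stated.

table();
translate([21, 189, 723]) door_frame();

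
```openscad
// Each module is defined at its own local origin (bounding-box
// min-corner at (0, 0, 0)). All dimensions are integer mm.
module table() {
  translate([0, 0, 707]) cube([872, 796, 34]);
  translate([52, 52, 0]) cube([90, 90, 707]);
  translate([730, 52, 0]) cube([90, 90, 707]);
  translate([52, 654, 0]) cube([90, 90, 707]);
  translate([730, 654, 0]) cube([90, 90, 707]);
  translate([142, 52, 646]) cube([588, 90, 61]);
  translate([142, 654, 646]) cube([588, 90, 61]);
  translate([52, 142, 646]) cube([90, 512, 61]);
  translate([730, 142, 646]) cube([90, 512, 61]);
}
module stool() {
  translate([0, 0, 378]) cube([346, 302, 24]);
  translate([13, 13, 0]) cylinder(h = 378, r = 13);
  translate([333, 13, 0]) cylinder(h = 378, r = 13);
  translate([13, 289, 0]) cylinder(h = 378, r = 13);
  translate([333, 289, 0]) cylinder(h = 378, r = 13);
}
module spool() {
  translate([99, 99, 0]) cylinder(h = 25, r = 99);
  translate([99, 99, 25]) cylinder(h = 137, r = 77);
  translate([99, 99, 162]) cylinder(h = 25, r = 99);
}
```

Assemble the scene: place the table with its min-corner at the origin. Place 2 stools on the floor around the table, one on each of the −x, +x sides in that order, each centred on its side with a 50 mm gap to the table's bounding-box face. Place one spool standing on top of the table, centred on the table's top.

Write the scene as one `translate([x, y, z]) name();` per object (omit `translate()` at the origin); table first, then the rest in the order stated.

table();
translate([-396, 247, 0]) stool();
translate([922, 247, 0]) stool();
translate([337, 299, 741]) spool();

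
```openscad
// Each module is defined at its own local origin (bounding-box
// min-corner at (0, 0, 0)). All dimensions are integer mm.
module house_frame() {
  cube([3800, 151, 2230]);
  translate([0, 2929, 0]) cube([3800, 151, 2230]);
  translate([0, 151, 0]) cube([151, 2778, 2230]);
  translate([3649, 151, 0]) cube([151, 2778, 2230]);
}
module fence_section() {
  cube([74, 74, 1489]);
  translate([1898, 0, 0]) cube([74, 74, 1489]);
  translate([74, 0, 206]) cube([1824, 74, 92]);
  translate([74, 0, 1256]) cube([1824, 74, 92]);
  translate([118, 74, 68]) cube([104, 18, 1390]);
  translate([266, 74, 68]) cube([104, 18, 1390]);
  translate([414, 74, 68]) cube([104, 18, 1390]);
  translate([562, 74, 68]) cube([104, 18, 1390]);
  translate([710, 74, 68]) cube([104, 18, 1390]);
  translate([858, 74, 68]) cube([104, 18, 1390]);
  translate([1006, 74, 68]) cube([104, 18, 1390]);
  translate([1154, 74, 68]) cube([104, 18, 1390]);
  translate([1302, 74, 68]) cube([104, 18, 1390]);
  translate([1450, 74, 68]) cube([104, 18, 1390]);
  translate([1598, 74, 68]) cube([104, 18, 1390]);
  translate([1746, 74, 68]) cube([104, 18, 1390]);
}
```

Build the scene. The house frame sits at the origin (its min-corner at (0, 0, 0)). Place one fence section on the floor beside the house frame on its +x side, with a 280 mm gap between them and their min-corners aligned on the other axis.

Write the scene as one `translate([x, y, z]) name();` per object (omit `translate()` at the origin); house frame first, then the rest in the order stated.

house_frame();
translate([4080, 0, 0]) fence_section();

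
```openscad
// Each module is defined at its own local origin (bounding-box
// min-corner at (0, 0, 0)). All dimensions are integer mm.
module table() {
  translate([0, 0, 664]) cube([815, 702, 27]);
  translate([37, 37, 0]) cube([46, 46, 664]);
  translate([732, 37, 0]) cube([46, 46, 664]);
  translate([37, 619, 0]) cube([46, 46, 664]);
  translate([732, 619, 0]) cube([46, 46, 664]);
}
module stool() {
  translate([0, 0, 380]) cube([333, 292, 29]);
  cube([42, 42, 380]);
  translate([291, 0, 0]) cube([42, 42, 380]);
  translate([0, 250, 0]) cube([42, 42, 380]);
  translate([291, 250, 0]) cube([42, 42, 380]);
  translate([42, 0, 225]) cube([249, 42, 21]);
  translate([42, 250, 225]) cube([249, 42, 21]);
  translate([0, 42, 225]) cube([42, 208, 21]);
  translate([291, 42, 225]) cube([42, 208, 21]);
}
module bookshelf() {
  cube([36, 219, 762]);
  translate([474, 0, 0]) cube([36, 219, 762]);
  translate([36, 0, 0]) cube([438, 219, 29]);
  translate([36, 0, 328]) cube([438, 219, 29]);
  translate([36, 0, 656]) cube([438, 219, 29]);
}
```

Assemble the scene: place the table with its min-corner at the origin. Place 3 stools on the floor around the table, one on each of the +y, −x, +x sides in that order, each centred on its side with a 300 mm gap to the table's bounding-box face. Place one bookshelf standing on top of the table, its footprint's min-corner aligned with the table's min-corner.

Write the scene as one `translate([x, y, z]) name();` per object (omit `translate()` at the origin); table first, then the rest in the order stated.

table();
translate([241, 1002, 0]) stool();
translate([-633, 205, 0]) stool();
translate([1115, 205, 0]) stool();
translate([0, 0, 691]) bookshelf();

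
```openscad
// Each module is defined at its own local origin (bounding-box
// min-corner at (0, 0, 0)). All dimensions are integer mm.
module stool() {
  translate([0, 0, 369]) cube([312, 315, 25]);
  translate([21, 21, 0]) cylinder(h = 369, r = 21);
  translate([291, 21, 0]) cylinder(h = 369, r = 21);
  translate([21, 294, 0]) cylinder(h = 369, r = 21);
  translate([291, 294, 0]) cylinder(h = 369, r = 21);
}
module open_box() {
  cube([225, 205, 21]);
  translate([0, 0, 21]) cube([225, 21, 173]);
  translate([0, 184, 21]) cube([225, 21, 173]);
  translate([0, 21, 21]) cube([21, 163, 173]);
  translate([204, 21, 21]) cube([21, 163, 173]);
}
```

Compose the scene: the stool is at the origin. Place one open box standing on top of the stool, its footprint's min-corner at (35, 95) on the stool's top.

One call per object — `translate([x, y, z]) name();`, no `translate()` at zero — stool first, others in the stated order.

stool();
translate([35, 95, 394]) open_box();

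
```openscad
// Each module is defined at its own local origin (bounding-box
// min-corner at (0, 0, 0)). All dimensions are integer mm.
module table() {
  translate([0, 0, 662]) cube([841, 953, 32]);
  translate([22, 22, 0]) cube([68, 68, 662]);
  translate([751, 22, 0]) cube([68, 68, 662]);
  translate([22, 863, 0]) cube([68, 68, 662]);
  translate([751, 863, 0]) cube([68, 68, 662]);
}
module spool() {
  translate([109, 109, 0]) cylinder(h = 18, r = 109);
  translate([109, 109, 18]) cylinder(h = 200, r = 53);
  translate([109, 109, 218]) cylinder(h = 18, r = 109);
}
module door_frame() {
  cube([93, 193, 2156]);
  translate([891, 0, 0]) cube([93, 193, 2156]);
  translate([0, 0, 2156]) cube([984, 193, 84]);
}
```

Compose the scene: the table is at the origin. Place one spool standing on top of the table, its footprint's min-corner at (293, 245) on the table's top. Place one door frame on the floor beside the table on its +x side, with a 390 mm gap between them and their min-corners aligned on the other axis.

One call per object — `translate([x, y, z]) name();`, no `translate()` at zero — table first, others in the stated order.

table();
translate([293, 245, 694]) spool();
translate([1231, 0, 0]) door_frame();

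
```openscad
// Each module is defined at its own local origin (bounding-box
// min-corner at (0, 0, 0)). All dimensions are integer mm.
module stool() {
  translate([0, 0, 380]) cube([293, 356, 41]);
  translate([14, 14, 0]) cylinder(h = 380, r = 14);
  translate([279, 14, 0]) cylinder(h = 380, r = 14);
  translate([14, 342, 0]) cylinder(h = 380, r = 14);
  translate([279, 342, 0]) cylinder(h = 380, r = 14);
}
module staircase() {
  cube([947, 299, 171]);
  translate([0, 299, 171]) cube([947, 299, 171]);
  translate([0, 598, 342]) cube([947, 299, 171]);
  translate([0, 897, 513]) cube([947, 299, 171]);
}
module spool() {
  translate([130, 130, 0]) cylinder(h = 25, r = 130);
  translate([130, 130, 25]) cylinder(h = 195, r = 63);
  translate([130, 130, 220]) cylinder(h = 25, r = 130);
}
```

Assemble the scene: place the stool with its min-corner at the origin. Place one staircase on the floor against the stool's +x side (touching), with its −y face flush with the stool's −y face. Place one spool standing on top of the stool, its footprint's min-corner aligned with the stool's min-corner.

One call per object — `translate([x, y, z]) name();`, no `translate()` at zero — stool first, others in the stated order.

stool();
translate([293, 0, 0]) staircase();
translate([0, 0, 421]) spool();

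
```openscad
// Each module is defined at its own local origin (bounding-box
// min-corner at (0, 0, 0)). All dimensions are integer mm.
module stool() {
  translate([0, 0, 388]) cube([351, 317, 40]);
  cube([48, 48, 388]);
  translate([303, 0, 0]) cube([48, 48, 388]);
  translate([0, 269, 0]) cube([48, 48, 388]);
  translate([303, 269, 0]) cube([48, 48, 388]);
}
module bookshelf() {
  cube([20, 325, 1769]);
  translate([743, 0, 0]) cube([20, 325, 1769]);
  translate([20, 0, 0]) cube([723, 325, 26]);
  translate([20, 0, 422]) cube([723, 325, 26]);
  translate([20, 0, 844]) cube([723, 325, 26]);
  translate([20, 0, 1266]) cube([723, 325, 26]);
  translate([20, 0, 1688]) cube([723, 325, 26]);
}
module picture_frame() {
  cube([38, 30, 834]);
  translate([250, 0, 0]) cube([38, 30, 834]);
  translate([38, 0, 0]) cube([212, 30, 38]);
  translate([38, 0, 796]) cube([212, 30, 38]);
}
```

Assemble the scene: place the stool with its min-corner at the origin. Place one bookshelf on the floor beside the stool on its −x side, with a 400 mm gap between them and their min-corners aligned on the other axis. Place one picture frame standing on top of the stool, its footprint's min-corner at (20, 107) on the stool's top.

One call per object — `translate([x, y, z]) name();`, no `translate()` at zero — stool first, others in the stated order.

stool();
translate([-1163, 0, 0]) bookshelf();
translate([20, 107, 428]) picture_frame();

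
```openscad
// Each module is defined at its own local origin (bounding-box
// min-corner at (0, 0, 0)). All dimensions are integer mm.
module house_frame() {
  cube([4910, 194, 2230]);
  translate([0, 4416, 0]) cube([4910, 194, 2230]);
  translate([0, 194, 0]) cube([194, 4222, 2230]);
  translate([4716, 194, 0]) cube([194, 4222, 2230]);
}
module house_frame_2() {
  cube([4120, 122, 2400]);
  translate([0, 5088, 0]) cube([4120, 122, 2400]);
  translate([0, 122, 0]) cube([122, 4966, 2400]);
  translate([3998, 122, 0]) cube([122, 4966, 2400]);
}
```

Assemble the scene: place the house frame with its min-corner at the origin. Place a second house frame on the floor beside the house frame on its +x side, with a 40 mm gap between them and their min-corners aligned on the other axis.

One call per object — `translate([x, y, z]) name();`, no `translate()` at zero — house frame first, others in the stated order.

house_frame();
translate([4950, 0, 0]) house_frame_2();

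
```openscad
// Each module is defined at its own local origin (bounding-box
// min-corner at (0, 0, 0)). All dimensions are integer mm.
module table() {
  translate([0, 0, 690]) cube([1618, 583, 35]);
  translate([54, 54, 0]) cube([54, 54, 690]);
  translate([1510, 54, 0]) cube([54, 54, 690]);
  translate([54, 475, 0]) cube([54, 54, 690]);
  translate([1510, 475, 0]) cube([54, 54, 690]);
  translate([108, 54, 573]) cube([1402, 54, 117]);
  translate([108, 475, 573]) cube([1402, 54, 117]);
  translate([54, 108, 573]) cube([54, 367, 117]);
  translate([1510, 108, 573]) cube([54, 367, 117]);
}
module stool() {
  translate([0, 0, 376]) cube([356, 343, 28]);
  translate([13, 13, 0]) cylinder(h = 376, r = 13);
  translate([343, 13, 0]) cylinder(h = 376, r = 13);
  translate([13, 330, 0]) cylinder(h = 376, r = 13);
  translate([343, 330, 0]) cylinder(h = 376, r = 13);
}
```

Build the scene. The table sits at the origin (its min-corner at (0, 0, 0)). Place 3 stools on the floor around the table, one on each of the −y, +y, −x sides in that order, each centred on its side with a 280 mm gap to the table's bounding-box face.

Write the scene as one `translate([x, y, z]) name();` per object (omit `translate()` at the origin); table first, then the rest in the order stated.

table();
translate([631, -623, 0]) stool();
translate([631, 863, 0]) stool();
translate([-636, 120, 0]) stool();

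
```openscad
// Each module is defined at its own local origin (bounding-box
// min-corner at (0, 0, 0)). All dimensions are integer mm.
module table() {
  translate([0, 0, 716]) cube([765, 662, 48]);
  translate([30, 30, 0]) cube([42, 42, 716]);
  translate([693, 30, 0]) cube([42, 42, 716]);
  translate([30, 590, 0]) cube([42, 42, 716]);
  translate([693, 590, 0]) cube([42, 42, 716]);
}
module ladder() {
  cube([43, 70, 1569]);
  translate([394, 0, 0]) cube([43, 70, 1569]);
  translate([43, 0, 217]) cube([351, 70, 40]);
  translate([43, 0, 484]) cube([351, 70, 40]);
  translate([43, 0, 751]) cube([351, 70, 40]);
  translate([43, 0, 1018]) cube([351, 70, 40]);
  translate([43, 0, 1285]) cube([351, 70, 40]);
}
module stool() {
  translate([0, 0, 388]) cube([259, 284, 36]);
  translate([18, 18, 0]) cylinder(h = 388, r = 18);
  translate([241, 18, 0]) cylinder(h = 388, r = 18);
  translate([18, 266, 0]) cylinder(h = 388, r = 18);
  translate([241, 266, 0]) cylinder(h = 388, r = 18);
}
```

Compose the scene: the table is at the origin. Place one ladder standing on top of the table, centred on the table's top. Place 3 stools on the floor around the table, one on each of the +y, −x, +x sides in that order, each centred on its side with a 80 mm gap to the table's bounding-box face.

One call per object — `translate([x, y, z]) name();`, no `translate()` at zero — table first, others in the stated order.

table();
translate([164, 296, 764]) ladder();
translate([253, 742, 0]) stool();
translate([-339, 189, 0]) stool();
translate([845, 189, 0]) stool();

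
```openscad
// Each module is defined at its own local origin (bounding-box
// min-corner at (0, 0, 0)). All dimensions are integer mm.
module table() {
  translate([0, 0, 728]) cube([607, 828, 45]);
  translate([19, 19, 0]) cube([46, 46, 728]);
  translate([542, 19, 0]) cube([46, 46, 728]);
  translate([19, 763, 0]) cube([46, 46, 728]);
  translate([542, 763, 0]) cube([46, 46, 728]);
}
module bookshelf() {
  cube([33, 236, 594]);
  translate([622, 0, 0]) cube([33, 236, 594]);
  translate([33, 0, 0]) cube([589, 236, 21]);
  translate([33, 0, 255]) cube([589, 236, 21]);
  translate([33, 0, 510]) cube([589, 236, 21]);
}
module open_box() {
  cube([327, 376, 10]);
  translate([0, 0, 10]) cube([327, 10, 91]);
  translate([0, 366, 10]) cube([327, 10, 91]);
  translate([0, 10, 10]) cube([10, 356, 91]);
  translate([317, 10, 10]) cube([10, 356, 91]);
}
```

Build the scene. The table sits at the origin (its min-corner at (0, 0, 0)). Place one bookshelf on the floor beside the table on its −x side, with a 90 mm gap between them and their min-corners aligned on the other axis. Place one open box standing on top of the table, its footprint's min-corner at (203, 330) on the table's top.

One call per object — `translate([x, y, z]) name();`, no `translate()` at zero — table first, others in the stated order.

table();
translate([-745, 0, 0]) bookshelf();
translate([203, 330, 773]) open_box();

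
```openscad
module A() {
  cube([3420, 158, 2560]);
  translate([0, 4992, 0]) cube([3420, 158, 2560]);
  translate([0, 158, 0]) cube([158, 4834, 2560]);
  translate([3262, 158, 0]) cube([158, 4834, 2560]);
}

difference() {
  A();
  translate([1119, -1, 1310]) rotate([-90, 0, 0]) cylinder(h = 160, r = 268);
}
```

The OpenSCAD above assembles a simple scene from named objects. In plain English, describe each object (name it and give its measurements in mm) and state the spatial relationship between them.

A is a box-shaped house frame (walls only): outside footprint 3420×5150 mm, wall height 2560 mm, wall thickness 158 mm. The two y-facing walls run the full x-width; the two x-facing walls fit between the inner faces of the y-facing walls.

The house frame has a circular hole of radius 268 mm through its front wall, centred at (x = 1119, z = 1310).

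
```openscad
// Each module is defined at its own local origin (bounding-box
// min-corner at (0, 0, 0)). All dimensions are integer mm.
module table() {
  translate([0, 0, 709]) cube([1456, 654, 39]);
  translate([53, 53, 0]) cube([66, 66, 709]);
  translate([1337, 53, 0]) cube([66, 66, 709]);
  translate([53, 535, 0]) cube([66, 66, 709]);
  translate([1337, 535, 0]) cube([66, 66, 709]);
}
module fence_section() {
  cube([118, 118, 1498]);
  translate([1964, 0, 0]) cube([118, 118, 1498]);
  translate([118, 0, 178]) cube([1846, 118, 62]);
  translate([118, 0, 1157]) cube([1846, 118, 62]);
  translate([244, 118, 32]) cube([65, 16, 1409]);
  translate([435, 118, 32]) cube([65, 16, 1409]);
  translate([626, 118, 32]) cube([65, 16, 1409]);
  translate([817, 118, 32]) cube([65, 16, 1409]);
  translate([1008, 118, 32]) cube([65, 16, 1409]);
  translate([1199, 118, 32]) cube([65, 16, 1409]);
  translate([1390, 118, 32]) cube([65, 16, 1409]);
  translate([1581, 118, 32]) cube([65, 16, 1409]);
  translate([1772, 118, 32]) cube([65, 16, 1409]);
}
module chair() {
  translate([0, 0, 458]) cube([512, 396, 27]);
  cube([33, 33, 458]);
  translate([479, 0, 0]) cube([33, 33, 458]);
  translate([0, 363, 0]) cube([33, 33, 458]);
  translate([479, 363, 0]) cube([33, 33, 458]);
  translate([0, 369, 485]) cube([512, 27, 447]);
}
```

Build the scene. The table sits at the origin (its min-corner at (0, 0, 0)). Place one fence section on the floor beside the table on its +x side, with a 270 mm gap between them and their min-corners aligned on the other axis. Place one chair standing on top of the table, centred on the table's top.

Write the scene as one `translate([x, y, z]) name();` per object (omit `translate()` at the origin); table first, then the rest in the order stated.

table();
translate([1726, 0, 0]) fence_section();
translate([472, 129, 748]) chair();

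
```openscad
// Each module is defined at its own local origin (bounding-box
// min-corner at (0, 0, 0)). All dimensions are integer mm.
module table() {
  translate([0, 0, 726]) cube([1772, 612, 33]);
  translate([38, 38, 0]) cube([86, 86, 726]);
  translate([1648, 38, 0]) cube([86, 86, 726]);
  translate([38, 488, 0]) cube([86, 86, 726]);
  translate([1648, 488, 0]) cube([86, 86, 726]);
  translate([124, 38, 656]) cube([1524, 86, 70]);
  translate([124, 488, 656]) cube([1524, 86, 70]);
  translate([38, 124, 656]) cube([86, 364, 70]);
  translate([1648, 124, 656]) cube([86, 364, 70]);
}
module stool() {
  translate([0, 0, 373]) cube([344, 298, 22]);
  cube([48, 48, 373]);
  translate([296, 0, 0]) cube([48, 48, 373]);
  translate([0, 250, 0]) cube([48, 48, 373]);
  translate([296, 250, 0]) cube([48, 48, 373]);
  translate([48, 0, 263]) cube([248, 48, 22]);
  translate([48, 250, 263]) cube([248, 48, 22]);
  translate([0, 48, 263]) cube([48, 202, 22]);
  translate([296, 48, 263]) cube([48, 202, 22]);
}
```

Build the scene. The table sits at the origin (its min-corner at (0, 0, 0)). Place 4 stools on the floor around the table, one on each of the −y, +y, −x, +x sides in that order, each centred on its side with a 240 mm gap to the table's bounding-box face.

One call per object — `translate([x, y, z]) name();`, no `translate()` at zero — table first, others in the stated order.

table();
translate([714, -538, 0]) stool();
translate([714, 852, 0]) stool();
translate([-584, 157, 0]) stool();
translate([2012, 157, 0]) stool();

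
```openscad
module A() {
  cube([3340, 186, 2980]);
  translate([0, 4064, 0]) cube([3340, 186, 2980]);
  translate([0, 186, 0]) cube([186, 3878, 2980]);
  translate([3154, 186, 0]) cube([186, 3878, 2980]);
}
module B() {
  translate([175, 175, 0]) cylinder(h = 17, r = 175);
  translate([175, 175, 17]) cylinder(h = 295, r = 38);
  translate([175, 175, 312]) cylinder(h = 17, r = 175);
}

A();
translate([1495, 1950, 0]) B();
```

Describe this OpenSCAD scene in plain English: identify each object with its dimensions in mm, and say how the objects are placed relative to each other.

A is the wall frame of a small rectangular building: four walls, each 2980 mm tall and 186 mm thick, enclosing a footprint 3340 mm (x) by 4250 mm (y) outside-to-outside, with no floor or roof. The front and back walls (the −y and +y sides) span the full width; the two side walls fit between them.

B is a spool: two coaxial disc flanges of radius 175 mm and thickness 17 mm, joined by a core cylinder of radius 38 mm and height 295 mm. The lower flange rests on z = 0 and the three cylinders share a vertical axis.

The spool sits inside the house frame, centred.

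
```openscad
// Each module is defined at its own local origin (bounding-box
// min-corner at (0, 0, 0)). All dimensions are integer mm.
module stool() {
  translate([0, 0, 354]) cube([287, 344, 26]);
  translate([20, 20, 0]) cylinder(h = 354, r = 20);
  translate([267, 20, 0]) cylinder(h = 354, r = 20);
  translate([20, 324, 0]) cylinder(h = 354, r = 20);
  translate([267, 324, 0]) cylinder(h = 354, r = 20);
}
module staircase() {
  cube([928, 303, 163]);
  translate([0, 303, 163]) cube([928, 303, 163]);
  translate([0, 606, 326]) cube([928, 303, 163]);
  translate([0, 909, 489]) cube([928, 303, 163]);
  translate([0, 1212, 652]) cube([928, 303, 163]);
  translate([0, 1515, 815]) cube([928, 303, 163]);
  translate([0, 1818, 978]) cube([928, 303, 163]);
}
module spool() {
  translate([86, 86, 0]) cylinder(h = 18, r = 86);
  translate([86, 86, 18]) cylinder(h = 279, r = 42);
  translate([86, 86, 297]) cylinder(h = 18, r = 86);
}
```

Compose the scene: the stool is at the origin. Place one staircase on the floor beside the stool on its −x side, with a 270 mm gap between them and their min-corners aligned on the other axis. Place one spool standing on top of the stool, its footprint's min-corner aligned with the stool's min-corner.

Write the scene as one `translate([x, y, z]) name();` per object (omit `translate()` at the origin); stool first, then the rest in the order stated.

stool();
translate([-1198, 0, 0]) staircase();
translate([0, 0, 380]) spool();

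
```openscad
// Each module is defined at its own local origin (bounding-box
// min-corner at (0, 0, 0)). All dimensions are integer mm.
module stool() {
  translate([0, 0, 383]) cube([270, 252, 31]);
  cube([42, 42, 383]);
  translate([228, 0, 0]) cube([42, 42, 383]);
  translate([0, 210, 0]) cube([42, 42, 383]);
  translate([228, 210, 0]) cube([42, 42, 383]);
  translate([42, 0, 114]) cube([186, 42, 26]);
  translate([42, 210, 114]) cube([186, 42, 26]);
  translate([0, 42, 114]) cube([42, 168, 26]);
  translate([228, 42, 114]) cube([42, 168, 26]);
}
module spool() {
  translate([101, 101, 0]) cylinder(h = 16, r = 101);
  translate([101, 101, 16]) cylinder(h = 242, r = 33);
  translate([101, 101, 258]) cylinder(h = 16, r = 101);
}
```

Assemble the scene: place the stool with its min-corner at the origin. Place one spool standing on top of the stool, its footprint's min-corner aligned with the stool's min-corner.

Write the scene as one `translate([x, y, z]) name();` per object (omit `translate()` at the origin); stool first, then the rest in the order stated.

stool();
translate([0, 0, 414]) spool();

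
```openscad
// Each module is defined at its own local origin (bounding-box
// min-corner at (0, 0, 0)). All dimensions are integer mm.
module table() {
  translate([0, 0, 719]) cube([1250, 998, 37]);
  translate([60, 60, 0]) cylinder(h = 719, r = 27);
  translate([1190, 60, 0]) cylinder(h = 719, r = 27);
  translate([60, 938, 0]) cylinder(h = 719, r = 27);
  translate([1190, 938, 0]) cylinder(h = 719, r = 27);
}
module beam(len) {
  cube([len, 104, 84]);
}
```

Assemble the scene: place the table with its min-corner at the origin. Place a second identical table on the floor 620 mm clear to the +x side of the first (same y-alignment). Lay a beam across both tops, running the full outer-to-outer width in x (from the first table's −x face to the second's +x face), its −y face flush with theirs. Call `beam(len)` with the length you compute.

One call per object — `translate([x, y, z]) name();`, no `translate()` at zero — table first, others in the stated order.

table();
translate([1870, 0, 0]) table();
translate([0, 0, 756]) beam(3120);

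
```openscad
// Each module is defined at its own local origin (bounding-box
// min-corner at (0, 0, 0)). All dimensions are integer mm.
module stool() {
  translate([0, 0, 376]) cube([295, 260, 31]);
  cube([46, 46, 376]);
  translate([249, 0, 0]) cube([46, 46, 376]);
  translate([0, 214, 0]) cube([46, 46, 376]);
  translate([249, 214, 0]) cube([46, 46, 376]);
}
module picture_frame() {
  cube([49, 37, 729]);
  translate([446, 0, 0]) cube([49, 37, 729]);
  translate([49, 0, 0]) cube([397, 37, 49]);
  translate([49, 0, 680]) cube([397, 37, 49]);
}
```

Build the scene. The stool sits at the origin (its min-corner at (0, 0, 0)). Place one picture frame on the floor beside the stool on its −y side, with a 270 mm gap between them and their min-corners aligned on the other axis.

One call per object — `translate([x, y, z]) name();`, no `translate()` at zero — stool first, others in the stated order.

stool();
translate([0, -307, 0]) picture_frame();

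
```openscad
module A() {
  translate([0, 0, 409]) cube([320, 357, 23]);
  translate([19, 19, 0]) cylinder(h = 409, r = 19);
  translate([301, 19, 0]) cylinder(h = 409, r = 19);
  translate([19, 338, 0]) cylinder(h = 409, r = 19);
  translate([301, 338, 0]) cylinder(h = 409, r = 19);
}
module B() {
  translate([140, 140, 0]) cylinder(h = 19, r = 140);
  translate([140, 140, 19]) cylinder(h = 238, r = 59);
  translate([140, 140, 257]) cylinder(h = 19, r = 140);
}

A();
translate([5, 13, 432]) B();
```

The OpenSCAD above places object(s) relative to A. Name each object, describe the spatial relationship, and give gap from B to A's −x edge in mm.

A is a stool. B is a spool. The spool is on top of the stool. The gap from the spool to the stool's −x edge is 5 mm.

The spool's min-x is at 5; the stool's min-x is 0; gap = 5 mm.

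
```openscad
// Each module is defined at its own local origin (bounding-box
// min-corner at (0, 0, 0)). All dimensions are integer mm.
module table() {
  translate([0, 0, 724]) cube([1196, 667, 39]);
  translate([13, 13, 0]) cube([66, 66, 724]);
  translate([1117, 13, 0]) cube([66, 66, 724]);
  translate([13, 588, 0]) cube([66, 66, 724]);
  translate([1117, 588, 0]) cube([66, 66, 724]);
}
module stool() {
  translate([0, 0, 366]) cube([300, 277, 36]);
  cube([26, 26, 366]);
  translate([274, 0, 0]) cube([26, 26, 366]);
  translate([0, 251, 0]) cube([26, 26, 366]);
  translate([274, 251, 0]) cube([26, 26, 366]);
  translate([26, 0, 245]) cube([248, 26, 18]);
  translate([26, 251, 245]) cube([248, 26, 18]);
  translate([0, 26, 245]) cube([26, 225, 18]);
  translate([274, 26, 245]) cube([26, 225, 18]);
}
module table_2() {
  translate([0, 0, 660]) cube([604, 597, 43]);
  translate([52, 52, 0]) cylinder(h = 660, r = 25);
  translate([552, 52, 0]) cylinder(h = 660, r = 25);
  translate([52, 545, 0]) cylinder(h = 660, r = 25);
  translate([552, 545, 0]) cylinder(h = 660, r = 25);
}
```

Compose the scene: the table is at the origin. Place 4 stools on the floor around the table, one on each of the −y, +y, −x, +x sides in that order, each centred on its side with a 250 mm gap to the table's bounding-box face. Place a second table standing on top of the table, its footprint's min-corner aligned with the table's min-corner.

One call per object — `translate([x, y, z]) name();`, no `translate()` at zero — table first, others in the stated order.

table();
translate([448, -527, 0]) stool();
translate([448, 917, 0]) stool();
translate([-550, 195, 0]) stool();
translate([1446, 195, 0]) stool();
translate([0, 0, 763]) table_2();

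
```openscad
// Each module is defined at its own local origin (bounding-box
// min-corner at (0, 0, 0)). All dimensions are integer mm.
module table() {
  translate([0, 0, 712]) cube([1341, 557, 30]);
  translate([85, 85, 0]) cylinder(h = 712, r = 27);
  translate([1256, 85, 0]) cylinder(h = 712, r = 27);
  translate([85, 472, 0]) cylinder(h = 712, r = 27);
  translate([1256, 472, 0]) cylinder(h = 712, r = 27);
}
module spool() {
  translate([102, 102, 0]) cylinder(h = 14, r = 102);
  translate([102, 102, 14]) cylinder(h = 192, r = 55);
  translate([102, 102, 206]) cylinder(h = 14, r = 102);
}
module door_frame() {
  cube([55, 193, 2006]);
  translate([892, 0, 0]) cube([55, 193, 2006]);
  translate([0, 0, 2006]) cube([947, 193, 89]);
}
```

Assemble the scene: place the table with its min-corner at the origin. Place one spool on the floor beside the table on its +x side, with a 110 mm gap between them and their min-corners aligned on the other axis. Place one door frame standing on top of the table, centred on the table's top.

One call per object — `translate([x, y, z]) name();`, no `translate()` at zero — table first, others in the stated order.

table();
translate([1451, 0, 0]) spool();
translate([197, 182, 742]) door_frame();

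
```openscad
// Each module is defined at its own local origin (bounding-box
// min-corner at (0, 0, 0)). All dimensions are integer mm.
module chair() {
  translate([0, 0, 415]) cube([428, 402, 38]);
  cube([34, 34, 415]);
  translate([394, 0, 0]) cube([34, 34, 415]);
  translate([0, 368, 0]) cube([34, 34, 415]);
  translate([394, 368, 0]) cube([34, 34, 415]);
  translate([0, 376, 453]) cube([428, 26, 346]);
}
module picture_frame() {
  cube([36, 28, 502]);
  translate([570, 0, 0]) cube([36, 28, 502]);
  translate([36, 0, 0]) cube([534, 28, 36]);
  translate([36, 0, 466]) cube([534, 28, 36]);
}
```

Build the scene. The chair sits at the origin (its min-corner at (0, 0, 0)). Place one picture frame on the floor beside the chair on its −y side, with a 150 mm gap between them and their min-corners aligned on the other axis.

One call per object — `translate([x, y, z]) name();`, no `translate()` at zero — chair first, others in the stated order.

chair();
translate([0, -178, 0]) picture_frame();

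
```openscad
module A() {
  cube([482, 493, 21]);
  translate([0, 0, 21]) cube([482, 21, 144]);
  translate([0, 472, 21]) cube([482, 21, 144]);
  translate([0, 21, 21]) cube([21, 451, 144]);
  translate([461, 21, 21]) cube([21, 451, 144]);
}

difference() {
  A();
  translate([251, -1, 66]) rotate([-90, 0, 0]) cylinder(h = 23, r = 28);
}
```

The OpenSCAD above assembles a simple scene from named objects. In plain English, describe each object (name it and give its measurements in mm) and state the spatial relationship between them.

A is an open storage box with external size 482×493×165 mm and wall thickness 21 mm (the base is also 21 mm thick). The base covers the whole footprint; the four walls stand on the base, with the y-facing walls full-width and the x-facing walls fitting between their inner faces.

The open box has a circular hole of radius 28 mm through its front wall, centred at (x = 251, z = 66).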